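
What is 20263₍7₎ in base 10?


Positional values (base 7):
  3 × 7^0 = 3 × 1 = 3
  6 × 7^1 = 6 × 7 = 42
  2 × 7^2 = 2 × 49 = 98
  0 × 7^3 = 0 × 343 = 0
  2 × 7^4 = 2 × 2401 = 4802
Sum = 3 + 42 + 98 + 0 + 4802
= 4945


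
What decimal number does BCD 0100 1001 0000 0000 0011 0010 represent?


Each 4-bit group → digit:
  0100 → 4
  1001 → 9
  0000 → 0
  0000 → 0
  0011 → 3
  0010 → 2
= 490032


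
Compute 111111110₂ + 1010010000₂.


Align and add column by column (LSB to MSB, carry propagating):
  00111111110
+ 01010010000
  -----------
  col 0: 0 + 0 + 0 (carry in) = 0 → bit 0, carry out 0
  col 1: 1 + 0 + 0 (carry in) = 1 → bit 1, carry out 0
  col 2: 1 + 0 + 0 (carry in) = 1 → bit 1, carry out 0
  col 3: 1 + 0 + 0 (carry in) = 1 → bit 1, carry out 0
  col 4: 1 + 1 + 0 (carry in) = 2 → bit 0, carry out 1
  col 5: 1 + 0 + 1 (carry in) = 2 → bit 0, carry out 1
  col 6: 1 + 0 + 1 (carry in) = 2 → bit 0, carry out 1
  col 7: 1 + 1 + 1 (carry in) = 3 → bit 1, carry out 1
  col 8: 1 + 0 + 1 (carry in) = 2 → bit 0, carry out 1
  col 9: 0 + 1 + 1 (carry in) = 2 → bit 0, carry out 1
  col 10: 0 + 0 + 1 (carry in) = 1 → bit 1, carry out 0
Reading bits MSB→LSB: 10010001110
Strip leading zeros: 10010001110
= 10010001110


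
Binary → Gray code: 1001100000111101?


Binary: 1001100000111101
Gray code: G = B XOR (B >> 1)
B >> 1 = 0100110000011110
1001100000111101 XOR 0100110000011110:
  1 XOR 0 = 1
  0 XOR 1 = 1
  0 XOR 0 = 0
  1 XOR 0 = 1
  1 XOR 1 = 0
  0 XOR 1 = 1
  0 XOR 0 = 0
  0 XOR 0 = 0
  0 XOR 0 = 0
  0 XOR 0 = 0
  1 XOR 0 = 1
  1 XOR 1 = 0
  1 XOR 1 = 0
  1 XOR 1 = 0
  0 XOR 1 = 1
  1 XOR 0 = 1
= 1101010000100011


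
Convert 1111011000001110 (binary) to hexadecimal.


Group into 4-bit nibbles: 1111011000001110
  1111 = F
  0110 = 6
  0000 = 0
  1110 = E
= 0xF60E


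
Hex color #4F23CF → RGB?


Hex: #4F23CF
R = 4F₁₆ = 79
G = 23₁₆ = 35
B = CF₁₆ = 207
= RGB(79, 35, 207)


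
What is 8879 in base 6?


Divide by 6 repeatedly:
8879 ÷ 6 = 1479 remainder 5
1479 ÷ 6 = 246 remainder 3
246 ÷ 6 = 41 remainder 0
41 ÷ 6 = 6 remainder 5
6 ÷ 6 = 1 remainder 0
1 ÷ 6 = 0 remainder 1
Reading remainders bottom-up:
= 105035


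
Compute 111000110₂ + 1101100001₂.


Align and add column by column (LSB to MSB, carry propagating):
  00111000110
+ 01101100001
  -----------
  col 0: 0 + 1 + 0 (carry in) = 1 → bit 1, carry out 0
  col 1: 1 + 0 + 0 (carry in) = 1 → bit 1, carry out 0
  col 2: 1 + 0 + 0 (carry in) = 1 → bit 1, carry out 0
  col 3: 0 + 0 + 0 (carry in) = 0 → bit 0, carry out 0
  col 4: 0 + 0 + 0 (carry in) = 0 → bit 0, carry out 0
  col 5: 0 + 1 + 0 (carry in) = 1 → bit 1, carry out 0
  col 6: 1 + 1 + 0 (carry in) = 2 → bit 0, carry out 1
  col 7: 1 + 0 + 1 (carry in) = 2 → bit 0, carry out 1
  col 8: 1 + 1 + 1 (carry in) = 3 → bit 1, carry out 1
  col 9: 0 + 1 + 1 (carry in) = 2 → bit 0, carry out 1
  col 10: 0 + 0 + 1 (carry in) = 1 → bit 1, carry out 0
Reading bits MSB→LSB: 10100100111
Strip leading zeros: 10100100111
= 10100100111


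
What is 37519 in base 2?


Divide by 2 repeatedly:
37519 ÷ 2 = 18759 remainder 1
18759 ÷ 2 = 9379 remainder 1
9379 ÷ 2 = 4689 remainder 1
4689 ÷ 2 = 2344 remainder 1
2344 ÷ 2 = 1172 remainder 0
1172 ÷ 2 = 586 remainder 0
586 ÷ 2 = 293 remainder 0
293 ÷ 2 = 146 remainder 1
146 ÷ 2 = 73 remainder 0
73 ÷ 2 = 36 remainder 1
36 ÷ 2 = 18 remainder 0
18 ÷ 2 = 9 remainder 0
9 ÷ 2 = 4 remainder 1
4 ÷ 2 = 2 remainder 0
2 ÷ 2 = 1 remainder 0
1 ÷ 2 = 0 remainder 1
Reading remainders bottom-up:
= 1001001010001111


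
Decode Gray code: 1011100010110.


Gray code: 1011100010110
MSB stays the same: 1
Each subsequent bit = prev_binary XOR current_gray:
  B[1] = 1 XOR 0 = 1
  B[2] = 1 XOR 1 = 0
  B[3] = 0 XOR 1 = 1
  B[4] = 1 XOR 1 = 0
  B[5] = 0 XOR 0 = 0
  B[6] = 0 XOR 0 = 0
  B[7] = 0 XOR 0 = 0
  B[8] = 0 XOR 1 = 1
  B[9] = 1 XOR 0 = 1
  B[10] = 1 XOR 1 = 0
  B[11] = 0 XOR 1 = 1
  B[12] = 1 XOR 0 = 1
= 1101000011011 (6683 decimal)


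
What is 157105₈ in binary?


Each octal digit → 3 binary bits:
  1 = 001
  5 = 101
  7 = 111
  1 = 001
  0 = 000
  5 = 101
Concatenate: 001 101 111 001 000 101
= 001101111001000101


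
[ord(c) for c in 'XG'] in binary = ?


String: 'XG'  (2 characters)
Per-character ASCII lookup:
  'X': uppercase starts at 65: 'X' = 65 + 23 = 88 → 1011000
  'G': uppercase starts at 65: 'G' = 65 + 6 = 71 → 1000111
= 1011000 1000111


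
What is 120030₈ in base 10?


Positional values:
Position 0: 0 × 8^0 = 0
Position 1: 3 × 8^1 = 24
Position 2: 0 × 8^2 = 0
Position 3: 0 × 8^3 = 0
Position 4: 2 × 8^4 = 8192
Position 5: 1 × 8^5 = 32768
Sum = 0 + 24 + 0 + 0 + 8192 + 32768
= 40984


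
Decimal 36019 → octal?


Divide by 8 repeatedly:
36019 ÷ 8 = 4502 remainder 3
4502 ÷ 8 = 562 remainder 6
562 ÷ 8 = 70 remainder 2
70 ÷ 8 = 8 remainder 6
8 ÷ 8 = 1 remainder 0
1 ÷ 8 = 0 remainder 1
Reading remainders bottom-up:
= 0o106263


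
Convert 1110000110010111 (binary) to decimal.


Positional values:
Bit 0: 1 × 2^0 = 1
Bit 1: 1 × 2^1 = 2
Bit 2: 1 × 2^2 = 4
Bit 4: 1 × 2^4 = 16
Bit 7: 1 × 2^7 = 128
Bit 8: 1 × 2^8 = 256
Bit 13: 1 × 2^13 = 8192
Bit 14: 1 × 2^14 = 16384
Bit 15: 1 × 2^15 = 32768
Sum = 1 + 2 + 4 + 16 + 128 + 256 + 8192 + 16384 + 32768
= 57751


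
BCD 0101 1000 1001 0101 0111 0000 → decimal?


Each 4-bit group → digit:
  0101 → 5
  1000 → 8
  1001 → 9
  0101 → 5
  0111 → 7
  0000 → 0
= 589570


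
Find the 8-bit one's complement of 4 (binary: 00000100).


Original: 00000100
Invert all bits:
  bit 0: 0 → 1
  bit 1: 0 → 1
  bit 2: 0 → 1
  bit 3: 0 → 1
  bit 4: 0 → 1
  bit 5: 1 → 0
  bit 6: 0 → 1
  bit 7: 0 → 1
= 11111011


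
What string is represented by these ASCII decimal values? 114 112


Codes (decimal): 114 112
Per-code ASCII lookup:
  114  (range 97-122: lowercase, 114 - 97 = 17) → 'r'
  112  (range 97-122: lowercase, 112 - 97 = 15) → 'p'
= 'rp'


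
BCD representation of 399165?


Each digit → 4-bit binary:
  3 → 0011
  9 → 1001
  9 → 1001
  1 → 0001
  6 → 0110
  5 → 0101
= 0011 1001 1001 0001 0110 0101


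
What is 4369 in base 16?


Divide by 16 repeatedly:
4369 ÷ 16 = 273 remainder 1 (1)
273 ÷ 16 = 17 remainder 1 (1)
17 ÷ 16 = 1 remainder 1 (1)
1 ÷ 16 = 0 remainder 1 (1)
Reading remainders bottom-up:
= 0x1111


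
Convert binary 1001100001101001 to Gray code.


Binary: 1001100001101001
Gray code: G = B XOR (B >> 1)
B >> 1 = 0100110000110100
1001100001101001 XOR 0100110000110100:
  1 XOR 0 = 1
  0 XOR 1 = 1
  0 XOR 0 = 0
  1 XOR 0 = 1
  1 XOR 1 = 0
  0 XOR 1 = 1
  0 XOR 0 = 0
  0 XOR 0 = 0
  0 XOR 0 = 0
  1 XOR 0 = 1
  1 XOR 1 = 0
  0 XOR 1 = 1
  1 XOR 0 = 1
  0 XOR 1 = 1
  0 XOR 0 = 0
  1 XOR 0 = 1
= 1101010001011101


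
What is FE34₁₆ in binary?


Each hex digit → 4 binary bits:
  F = 1111
  E = 1110
  3 = 0011
  4 = 0100
Concatenate: 1111 1110 0011 0100
= 1111111000110100


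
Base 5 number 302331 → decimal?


Positional values (base 5):
  1 × 5^0 = 1 × 1 = 1
  3 × 5^1 = 3 × 5 = 15
  3 × 5^2 = 3 × 25 = 75
  2 × 5^3 = 2 × 125 = 250
  0 × 5^4 = 0 × 625 = 0
  3 × 5^5 = 3 × 3125 = 9375
Sum = 1 + 15 + 75 + 250 + 0 + 9375
= 9716


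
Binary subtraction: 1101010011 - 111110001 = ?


Align and subtract column by column (LSB to MSB, borrowing when needed):
  1101010011
- 0111110001
  ----------
  col 0: (1 - 0 borrow-in) - 1 → 1 - 1 = 0, borrow out 0
  col 1: (1 - 0 borrow-in) - 0 → 1 - 0 = 1, borrow out 0
  col 2: (0 - 0 borrow-in) - 0 → 0 - 0 = 0, borrow out 0
  col 3: (0 - 0 borrow-in) - 0 → 0 - 0 = 0, borrow out 0
  col 4: (1 - 0 borrow-in) - 1 → 1 - 1 = 0, borrow out 0
  col 5: (0 - 0 borrow-in) - 1 → borrow from next column: (0+2) - 1 = 1, borrow out 1
  col 6: (1 - 1 borrow-in) - 1 → borrow from next column: (0+2) - 1 = 1, borrow out 1
  col 7: (0 - 1 borrow-in) - 1 → borrow from next column: (-1+2) - 1 = 0, borrow out 1
  col 8: (1 - 1 borrow-in) - 1 → borrow from next column: (0+2) - 1 = 1, borrow out 1
  col 9: (1 - 1 borrow-in) - 0 → 0 - 0 = 0, borrow out 0
Reading bits MSB→LSB: 0101100010
Strip leading zeros: 101100010
= 101100010


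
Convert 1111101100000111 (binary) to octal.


Group into 3-bit groups: 001111101100000111
  001 = 1
  111 = 7
  101 = 5
  100 = 4
  000 = 0
  111 = 7
= 0o175407


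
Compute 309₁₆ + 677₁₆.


Align and add column by column (LSB to MSB, each column mod 16 with carry):
  0309
+ 0677
  ----
  col 0: 9(9) + 7(7) + 0 (carry in) = 16 → 0(0), carry out 1
  col 1: 0(0) + 7(7) + 1 (carry in) = 8 → 8(8), carry out 0
  col 2: 3(3) + 6(6) + 0 (carry in) = 9 → 9(9), carry out 0
  col 3: 0(0) + 0(0) + 0 (carry in) = 0 → 0(0), carry out 0
Reading digits MSB→LSB: 0980
Strip leading zeros: 980
= 0x980


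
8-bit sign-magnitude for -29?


Sign bit: 1 (negative)
Magnitude: 29 = 0011101
= 10011101


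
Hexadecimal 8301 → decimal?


Positional values:
Position 0: 1 × 16^0 = 1 × 1 = 1
Position 1: 0 × 16^1 = 0 × 16 = 0
Position 2: 3 × 16^2 = 3 × 256 = 768
Position 3: 8 × 16^3 = 8 × 4096 = 32768
Sum = 1 + 0 + 768 + 32768
= 33537


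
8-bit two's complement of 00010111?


Original: 00010111
Step 1 - Invert all bits: 11101000
Step 2 - Add 1: 11101000 + 1
= 11101001 (represents -23)


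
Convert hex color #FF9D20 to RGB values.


Hex: #FF9D20
R = FF₁₆ = 255
G = 9D₁₆ = 157
B = 20₁₆ = 32
= RGB(255, 157, 32)


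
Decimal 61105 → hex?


Divide by 16 repeatedly:
61105 ÷ 16 = 3819 remainder 1 (1)
3819 ÷ 16 = 238 remainder 11 (B)
238 ÷ 16 = 14 remainder 14 (E)
14 ÷ 16 = 0 remainder 14 (E)
Reading remainders bottom-up:
= 0xEEB1


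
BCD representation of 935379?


Each digit → 4-bit binary:
  9 → 1001
  3 → 0011
  5 → 0101
  3 → 0011
  7 → 0111
  9 → 1001
= 1001 0011 0101 0011 0111 1001


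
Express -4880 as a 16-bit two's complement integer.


Original: 0001001100010000
Step 1 - Invert all bits: 1110110011101111
Step 2 - Add 1: 1110110011101111 + 1
= 1110110011110000 (represents -4880)


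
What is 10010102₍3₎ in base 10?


Positional values (base 3):
  2 × 3^0 = 2 × 1 = 2
  0 × 3^1 = 0 × 3 = 0
  1 × 3^2 = 1 × 9 = 9
  0 × 3^3 = 0 × 27 = 0
  1 × 3^4 = 1 × 81 = 81
  0 × 3^5 = 0 × 243 = 0
  0 × 3^6 = 0 × 729 = 0
  1 × 3^7 = 1 × 2187 = 2187
Sum = 2 + 0 + 9 + 0 + 81 + 0 + 0 + 2187
= 2279


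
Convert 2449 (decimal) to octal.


Divide by 8 repeatedly:
2449 ÷ 8 = 306 remainder 1
306 ÷ 8 = 38 remainder 2
38 ÷ 8 = 4 remainder 6
4 ÷ 8 = 0 remainder 4
Reading remainders bottom-up:
= 0o4621


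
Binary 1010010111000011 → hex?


Group into 4-bit nibbles: 1010010111000011
  1010 = A
  0101 = 5
  1100 = C
  0011 = 3
= 0xA5C3


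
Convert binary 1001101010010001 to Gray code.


Binary: 1001101010010001
Gray code: G = B XOR (B >> 1)
B >> 1 = 0100110101001000
1001101010010001 XOR 0100110101001000:
  1 XOR 0 = 1
  0 XOR 1 = 1
  0 XOR 0 = 0
  1 XOR 0 = 1
  1 XOR 1 = 0
  0 XOR 1 = 1
  1 XOR 0 = 1
  0 XOR 1 = 1
  1 XOR 0 = 1
  0 XOR 1 = 1
  0 XOR 0 = 0
  1 XOR 0 = 1
  0 XOR 1 = 1
  0 XOR 0 = 0
  0 XOR 0 = 0
  1 XOR 0 = 1
= 1101011111011001


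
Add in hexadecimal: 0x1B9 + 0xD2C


Align and add column by column (LSB to MSB, each column mod 16 with carry):
  01B9
+ 0D2C
  ----
  col 0: 9(9) + C(12) + 0 (carry in) = 21 → 5(5), carry out 1
  col 1: B(11) + 2(2) + 1 (carry in) = 14 → E(14), carry out 0
  col 2: 1(1) + D(13) + 0 (carry in) = 14 → E(14), carry out 0
  col 3: 0(0) + 0(0) + 0 (carry in) = 0 → 0(0), carry out 0
Reading digits MSB→LSB: 0EE5
Strip leading zeros: EE5
= 0xEE5


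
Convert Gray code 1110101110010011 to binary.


Gray code: 1110101110010011
MSB stays the same: 1
Each subsequent bit = prev_binary XOR current_gray:
  B[1] = 1 XOR 1 = 0
  B[2] = 0 XOR 1 = 1
  B[3] = 1 XOR 0 = 1
  B[4] = 1 XOR 1 = 0
  B[5] = 0 XOR 0 = 0
  B[6] = 0 XOR 1 = 1
  B[7] = 1 XOR 1 = 0
  B[8] = 0 XOR 1 = 1
  B[9] = 1 XOR 0 = 1
  B[10] = 1 XOR 0 = 1
  B[11] = 1 XOR 1 = 0
  B[12] = 0 XOR 0 = 0
  B[13] = 0 XOR 0 = 0
  B[14] = 0 XOR 1 = 1
  B[15] = 1 XOR 1 = 0
= 1011001011100010 (45794 decimal)


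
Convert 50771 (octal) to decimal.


Positional values:
Position 0: 1 × 8^0 = 1
Position 1: 7 × 8^1 = 56
Position 2: 7 × 8^2 = 448
Position 3: 0 × 8^3 = 0
Position 4: 5 × 8^4 = 20480
Sum = 1 + 56 + 448 + 0 + 20480
= 20985


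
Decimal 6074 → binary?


Divide by 2 repeatedly:
6074 ÷ 2 = 3037 remainder 0
3037 ÷ 2 = 1518 remainder 1
1518 ÷ 2 = 759 remainder 0
759 ÷ 2 = 379 remainder 1
379 ÷ 2 = 189 remainder 1
189 ÷ 2 = 94 remainder 1
94 ÷ 2 = 47 remainder 0
47 ÷ 2 = 23 remainder 1
23 ÷ 2 = 11 remainder 1
11 ÷ 2 = 5 remainder 1
5 ÷ 2 = 2 remainder 1
2 ÷ 2 = 1 remainder 0
1 ÷ 2 = 0 remainder 1
Reading remainders bottom-up:
= 1011110111010


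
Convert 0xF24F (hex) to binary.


Each hex digit → 4 binary bits:
  F = 1111
  2 = 0010
  4 = 0100
  F = 1111
Concatenate: 1111 0010 0100 1111
= 1111001001001111


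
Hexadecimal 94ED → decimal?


Positional values:
Position 0: D × 16^0 = 13 × 1 = 13
Position 1: E × 16^1 = 14 × 16 = 224
Position 2: 4 × 16^2 = 4 × 256 = 1024
Position 3: 9 × 16^3 = 9 × 4096 = 36864
Sum = 13 + 224 + 1024 + 36864
= 38125


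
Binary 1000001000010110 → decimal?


Positional values:
Bit 1: 1 × 2^1 = 2
Bit 2: 1 × 2^2 = 4
Bit 4: 1 × 2^4 = 16
Bit 9: 1 × 2^9 = 512
Bit 15: 1 × 2^15 = 32768
Sum = 2 + 4 + 16 + 512 + 32768
= 33302


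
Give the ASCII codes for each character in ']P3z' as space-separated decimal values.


String: ']P3z'  (4 characters)
Per-character ASCII lookup:
  ']': special character: ']' = 93
  'P': uppercase starts at 65: 'P' = 65 + 15 = 80
  '3': digits start at 48: '3' = 48 + 3 = 51
  'z': lowercase starts at 97: 'z' = 97 + 25 = 122
= 93 80 51 122


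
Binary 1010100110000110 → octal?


Group into 3-bit groups: 001010100110000110
  001 = 1
  010 = 2
  100 = 4
  110 = 6
  000 = 0
  110 = 6
= 0o124606


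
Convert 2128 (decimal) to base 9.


Divide by 9 repeatedly:
2128 ÷ 9 = 236 remainder 4
236 ÷ 9 = 26 remainder 2
26 ÷ 9 = 2 remainder 8
2 ÷ 9 = 0 remainder 2
Reading remainders bottom-up:
= 2824


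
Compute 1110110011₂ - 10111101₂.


Align and subtract column by column (LSB to MSB, borrowing when needed):
  1110110011
- 0010111101
  ----------
  col 0: (1 - 0 borrow-in) - 1 → 1 - 1 = 0, borrow out 0
  col 1: (1 - 0 borrow-in) - 0 → 1 - 0 = 1, borrow out 0
  col 2: (0 - 0 borrow-in) - 1 → borrow from next column: (0+2) - 1 = 1, borrow out 1
  col 3: (0 - 1 borrow-in) - 1 → borrow from next column: (-1+2) - 1 = 0, borrow out 1
  col 4: (1 - 1 borrow-in) - 1 → borrow from next column: (0+2) - 1 = 1, borrow out 1
  col 5: (1 - 1 borrow-in) - 1 → borrow from next column: (0+2) - 1 = 1, borrow out 1
  col 6: (0 - 1 borrow-in) - 0 → borrow from next column: (-1+2) - 0 = 1, borrow out 1
  col 7: (1 - 1 borrow-in) - 1 → borrow from next column: (0+2) - 1 = 1, borrow out 1
  col 8: (1 - 1 borrow-in) - 0 → 0 - 0 = 0, borrow out 0
  col 9: (1 - 0 borrow-in) - 0 → 1 - 0 = 1, borrow out 0
Reading bits MSB→LSB: 1011110110
Strip leading zeros: 1011110110
= 1011110110


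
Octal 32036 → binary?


Each octal digit → 3 binary bits:
  3 = 011
  2 = 010
  0 = 000
  3 = 011
  6 = 110
Concatenate: 011 010 000 011 110
= 011010000011110


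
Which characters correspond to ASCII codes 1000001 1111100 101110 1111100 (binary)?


Codes (binary): 1000001 1111100 101110 1111100
Per-code ASCII lookup:
  1000001 = 65  (range 65-90: uppercase, 65 - 65 = 0) → 'A'
  1111100 = 124  (special character) → '|'
  101110 = 46  (special character) → '.'
  1111100 = 124  (special character) → '|'
= 'A|.|'


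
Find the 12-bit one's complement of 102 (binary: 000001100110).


Original: 000001100110
Invert all bits:
  bit 0: 0 → 1
  bit 1: 0 → 1
  bit 2: 0 → 1
  bit 3: 0 → 1
  bit 4: 0 → 1
  bit 5: 1 → 0
  bit 6: 1 → 0
  bit 7: 0 → 1
  bit 8: 0 → 1
  bit 9: 1 → 0
  bit 10: 1 → 0
  bit 11: 0 → 1
= 111110011001


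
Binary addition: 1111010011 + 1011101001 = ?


Align and add column by column (LSB to MSB, carry propagating):
  01111010011
+ 01011101001
  -----------
  col 0: 1 + 1 + 0 (carry in) = 2 → bit 0, carry out 1
  col 1: 1 + 0 + 1 (carry in) = 2 → bit 0, carry out 1
  col 2: 0 + 0 + 1 (carry in) = 1 → bit 1, carry out 0
  col 3: 0 + 1 + 0 (carry in) = 1 → bit 1, carry out 0
  col 4: 1 + 0 + 0 (carry in) = 1 → bit 1, carry out 0
  col 5: 0 + 1 + 0 (carry in) = 1 → bit 1, carry out 0
  col 6: 1 + 1 + 0 (carry in) = 2 → bit 0, carry out 1
  col 7: 1 + 1 + 1 (carry in) = 3 → bit 1, carry out 1
  col 8: 1 + 0 + 1 (carry in) = 2 → bit 0, carry out 1
  col 9: 1 + 1 + 1 (carry in) = 3 → bit 1, carry out 1
  col 10: 0 + 0 + 1 (carry in) = 1 → bit 1, carry out 0
Reading bits MSB→LSB: 11010111100
Strip leading zeros: 11010111100
= 11010111100


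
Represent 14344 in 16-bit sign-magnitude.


Sign bit: 0 (positive)
Magnitude: 14344 = 011100000001000
= 0011100000001000


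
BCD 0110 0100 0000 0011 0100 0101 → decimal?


Each 4-bit group → digit:
  0110 → 6
  0100 → 4
  0000 → 0
  0011 → 3
  0100 → 4
  0101 → 5
= 640345


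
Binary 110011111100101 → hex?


Group into 4-bit nibbles: 0110011111100101
  0110 = 6
  0111 = 7
  1110 = E
  0101 = 5
= 0x67E5


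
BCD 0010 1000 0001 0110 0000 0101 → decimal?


Each 4-bit group → digit:
  0010 → 2
  1000 → 8
  0001 → 1
  0110 → 6
  0000 → 0
  0101 → 5
= 281605


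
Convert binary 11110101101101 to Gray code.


Binary: 11110101101101
Gray code: G = B XOR (B >> 1)
B >> 1 = 01111010110110
11110101101101 XOR 01111010110110:
  1 XOR 0 = 1
  1 XOR 1 = 0
  1 XOR 1 = 0
  1 XOR 1 = 0
  0 XOR 1 = 1
  1 XOR 0 = 1
  0 XOR 1 = 1
  1 XOR 0 = 1
  1 XOR 1 = 0
  0 XOR 1 = 1
  1 XOR 0 = 1
  1 XOR 1 = 0
  0 XOR 1 = 1
  1 XOR 0 = 1
= 10001111011011


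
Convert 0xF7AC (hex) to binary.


Each hex digit → 4 binary bits:
  F = 1111
  7 = 0111
  A = 1010
  C = 1100
Concatenate: 1111 0111 1010 1100
= 1111011110101100


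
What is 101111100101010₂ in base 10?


Positional values:
Bit 1: 1 × 2^1 = 2
Bit 3: 1 × 2^3 = 8
Bit 5: 1 × 2^5 = 32
Bit 8: 1 × 2^8 = 256
Bit 9: 1 × 2^9 = 512
Bit 10: 1 × 2^10 = 1024
Bit 11: 1 × 2^11 = 2048
Bit 12: 1 × 2^12 = 4096
Bit 14: 1 × 2^14 = 16384
Sum = 2 + 8 + 32 + 256 + 512 + 1024 + 2048 + 4096 + 16384
= 24362


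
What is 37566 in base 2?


Divide by 2 repeatedly:
37566 ÷ 2 = 18783 remainder 0
18783 ÷ 2 = 9391 remainder 1
9391 ÷ 2 = 4695 remainder 1
4695 ÷ 2 = 2347 remainder 1
2347 ÷ 2 = 1173 remainder 1
1173 ÷ 2 = 586 remainder 1
586 ÷ 2 = 293 remainder 0
293 ÷ 2 = 146 remainder 1
146 ÷ 2 = 73 remainder 0
73 ÷ 2 = 36 remainder 1
36 ÷ 2 = 18 remainder 0
18 ÷ 2 = 9 remainder 0
9 ÷ 2 = 4 remainder 1
4 ÷ 2 = 2 remainder 0
2 ÷ 2 = 1 remainder 0
1 ÷ 2 = 0 remainder 1
Reading remainders bottom-up:
= 1001001010111110


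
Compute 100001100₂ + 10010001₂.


Align and add column by column (LSB to MSB, carry propagating):
  0100001100
+ 0010010001
  ----------
  col 0: 0 + 1 + 0 (carry in) = 1 → bit 1, carry out 0
  col 1: 0 + 0 + 0 (carry in) = 0 → bit 0, carry out 0
  col 2: 1 + 0 + 0 (carry in) = 1 → bit 1, carry out 0
  col 3: 1 + 0 + 0 (carry in) = 1 → bit 1, carry out 0
  col 4: 0 + 1 + 0 (carry in) = 1 → bit 1, carry out 0
  col 5: 0 + 0 + 0 (carry in) = 0 → bit 0, carry out 0
  col 6: 0 + 0 + 0 (carry in) = 0 → bit 0, carry out 0
  col 7: 0 + 1 + 0 (carry in) = 1 → bit 1, carry out 0
  col 8: 1 + 0 + 0 (carry in) = 1 → bit 1, carry out 0
  col 9: 0 + 0 + 0 (carry in) = 0 → bit 0, carry out 0
Reading bits MSB→LSB: 0110011101
Strip leading zeros: 110011101
= 110011101


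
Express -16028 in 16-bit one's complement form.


Original: 0011111010011100
Invert all bits:
  bit 0: 0 → 1
  bit 1: 0 → 1
  bit 2: 1 → 0
  bit 3: 1 → 0
  bit 4: 1 → 0
  bit 5: 1 → 0
  bit 6: 1 → 0
  bit 7: 0 → 1
  bit 8: 1 → 0
  bit 9: 0 → 1
  bit 10: 0 → 1
  bit 11: 1 → 0
  bit 12: 1 → 0
  bit 13: 1 → 0
  bit 14: 0 → 1
  bit 15: 0 → 1
= 1100000101100011


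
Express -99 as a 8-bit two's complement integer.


Original: 01100011
Step 1 - Invert all bits: 10011100
Step 2 - Add 1: 10011100 + 1
= 10011101 (represents -99)


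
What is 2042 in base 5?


Divide by 5 repeatedly:
2042 ÷ 5 = 408 remainder 2
408 ÷ 5 = 81 remainder 3
81 ÷ 5 = 16 remainder 1
16 ÷ 5 = 3 remainder 1
3 ÷ 5 = 0 remainder 3
Reading remainders bottom-up:
= 31132


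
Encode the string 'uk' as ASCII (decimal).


String: 'uk'  (2 characters)
Per-character ASCII lookup:
  'u': lowercase starts at 97: 'u' = 97 + 20 = 117
  'k': lowercase starts at 97: 'k' = 97 + 10 = 107
= 117 107


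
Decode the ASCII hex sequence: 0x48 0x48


Codes (hex): 0x48 0x48
Per-code ASCII lookup:
  0x48 = 72  (range 65-90: uppercase, 72 - 65 = 7) → 'H'
  0x48 = 72  (range 65-90: uppercase, 72 - 65 = 7) → 'H'
= 'HH'


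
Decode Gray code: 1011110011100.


Gray code: 1011110011100
MSB stays the same: 1
Each subsequent bit = prev_binary XOR current_gray:
  B[1] = 1 XOR 0 = 1
  B[2] = 1 XOR 1 = 0
  B[3] = 0 XOR 1 = 1
  B[4] = 1 XOR 1 = 0
  B[5] = 0 XOR 1 = 1
  B[6] = 1 XOR 0 = 1
  B[7] = 1 XOR 0 = 1
  B[8] = 1 XOR 1 = 0
  B[9] = 0 XOR 1 = 1
  B[10] = 1 XOR 1 = 0
  B[11] = 0 XOR 0 = 0
  B[12] = 0 XOR 0 = 0
= 1101011101000 (6888 decimal)


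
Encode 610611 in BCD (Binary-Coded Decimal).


Each digit → 4-bit binary:
  6 → 0110
  1 → 0001
  0 → 0000
  6 → 0110
  1 → 0001
  1 → 0001
= 0110 0001 0000 0110 0001 0001


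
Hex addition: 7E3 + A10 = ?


Align and add column by column (LSB to MSB, each column mod 16 with carry):
  07E3
+ 0A10
  ----
  col 0: 3(3) + 0(0) + 0 (carry in) = 3 → 3(3), carry out 0
  col 1: E(14) + 1(1) + 0 (carry in) = 15 → F(15), carry out 0
  col 2: 7(7) + A(10) + 0 (carry in) = 17 → 1(1), carry out 1
  col 3: 0(0) + 0(0) + 1 (carry in) = 1 → 1(1), carry out 0
Reading digits MSB→LSB: 11F3
Strip leading zeros: 11F3
= 0x11F3


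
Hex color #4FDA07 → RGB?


Hex: #4FDA07
R = 4F₁₆ = 79
G = DA₁₆ = 218
B = 07₁₆ = 7
= RGB(79, 218, 7)


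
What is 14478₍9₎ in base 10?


Positional values (base 9):
  8 × 9^0 = 8 × 1 = 8
  7 × 9^1 = 7 × 9 = 63
  4 × 9^2 = 4 × 81 = 324
  4 × 9^3 = 4 × 729 = 2916
  1 × 9^4 = 1 × 6561 = 6561
Sum = 8 + 63 + 324 + 2916 + 6561
= 9872


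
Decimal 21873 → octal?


Divide by 8 repeatedly:
21873 ÷ 8 = 2734 remainder 1
2734 ÷ 8 = 341 remainder 6
341 ÷ 8 = 42 remainder 5
42 ÷ 8 = 5 remainder 2
5 ÷ 8 = 0 remainder 5
Reading remainders bottom-up:
= 0o52561


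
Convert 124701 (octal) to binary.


Each octal digit → 3 binary bits:
  1 = 001
  2 = 010
  4 = 100
  7 = 111
  0 = 000
  1 = 001
Concatenate: 001 010 100 111 000 001
= 001010100111000001


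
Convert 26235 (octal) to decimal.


Positional values:
Position 0: 5 × 8^0 = 5
Position 1: 3 × 8^1 = 24
Position 2: 2 × 8^2 = 128
Position 3: 6 × 8^3 = 3072
Position 4: 2 × 8^4 = 8192
Sum = 5 + 24 + 128 + 3072 + 8192
= 11421


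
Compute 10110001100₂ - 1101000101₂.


Align and subtract column by column (LSB to MSB, borrowing when needed):
  10110001100
- 01101000101
  -----------
  col 0: (0 - 0 borrow-in) - 1 → borrow from next column: (0+2) - 1 = 1, borrow out 1
  col 1: (0 - 1 borrow-in) - 0 → borrow from next column: (-1+2) - 0 = 1, borrow out 1
  col 2: (1 - 1 borrow-in) - 1 → borrow from next column: (0+2) - 1 = 1, borrow out 1
  col 3: (1 - 1 borrow-in) - 0 → 0 - 0 = 0, borrow out 0
  col 4: (0 - 0 borrow-in) - 0 → 0 - 0 = 0, borrow out 0
  col 5: (0 - 0 borrow-in) - 0 → 0 - 0 = 0, borrow out 0
  col 6: (0 - 0 borrow-in) - 1 → borrow from next column: (0+2) - 1 = 1, borrow out 1
  col 7: (1 - 1 borrow-in) - 0 → 0 - 0 = 0, borrow out 0
  col 8: (1 - 0 borrow-in) - 1 → 1 - 1 = 0, borrow out 0
  col 9: (0 - 0 borrow-in) - 1 → borrow from next column: (0+2) - 1 = 1, borrow out 1
  col 10: (1 - 1 borrow-in) - 0 → 0 - 0 = 0, borrow out 0
Reading bits MSB→LSB: 01001000111
Strip leading zeros: 1001000111
= 1001000111


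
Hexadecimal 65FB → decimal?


Positional values:
Position 0: B × 16^0 = 11 × 1 = 11
Position 1: F × 16^1 = 15 × 16 = 240
Position 2: 5 × 16^2 = 5 × 256 = 1280
Position 3: 6 × 16^3 = 6 × 4096 = 24576
Sum = 11 + 240 + 1280 + 24576
= 26107


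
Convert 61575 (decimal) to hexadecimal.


Divide by 16 repeatedly:
61575 ÷ 16 = 3848 remainder 7 (7)
3848 ÷ 16 = 240 remainder 8 (8)
240 ÷ 16 = 15 remainder 0 (0)
15 ÷ 16 = 0 remainder 15 (F)
Reading remainders bottom-up:
= 0xF087


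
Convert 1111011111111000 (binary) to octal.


Group into 3-bit groups: 001111011111111000
  001 = 1
  111 = 7
  011 = 3
  111 = 7
  111 = 7
  000 = 0
= 0o173770


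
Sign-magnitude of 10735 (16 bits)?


Sign bit: 0 (positive)
Magnitude: 10735 = 010100111101111
= 0010100111101111


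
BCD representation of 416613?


Each digit → 4-bit binary:
  4 → 0100
  1 → 0001
  6 → 0110
  6 → 0110
  1 → 0001
  3 → 0011
= 0100 0001 0110 0110 0001 0011


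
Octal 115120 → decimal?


Positional values:
Position 0: 0 × 8^0 = 0
Position 1: 2 × 8^1 = 16
Position 2: 1 × 8^2 = 64
Position 3: 5 × 8^3 = 2560
Position 4: 1 × 8^4 = 4096
Position 5: 1 × 8^5 = 32768
Sum = 0 + 16 + 64 + 2560 + 4096 + 32768
= 39504


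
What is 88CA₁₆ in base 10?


Positional values:
Position 0: A × 16^0 = 10 × 1 = 10
Position 1: C × 16^1 = 12 × 16 = 192
Position 2: 8 × 16^2 = 8 × 256 = 2048
Position 3: 8 × 16^3 = 8 × 4096 = 32768
Sum = 10 + 192 + 2048 + 32768
= 35018


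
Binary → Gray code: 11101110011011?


Binary: 11101110011011
Gray code: G = B XOR (B >> 1)
B >> 1 = 01110111001101
11101110011011 XOR 01110111001101:
  1 XOR 0 = 1
  1 XOR 1 = 0
  1 XOR 1 = 0
  0 XOR 1 = 1
  1 XOR 0 = 1
  1 XOR 1 = 0
  1 XOR 1 = 0
  0 XOR 1 = 1
  0 XOR 0 = 0
  1 XOR 0 = 1
  1 XOR 1 = 0
  0 XOR 1 = 1
  1 XOR 0 = 1
  1 XOR 1 = 0
= 10011001010110


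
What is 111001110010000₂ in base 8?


Group into 3-bit groups: 111001110010000
  111 = 7
  001 = 1
  110 = 6
  010 = 2
  000 = 0
= 0o71620


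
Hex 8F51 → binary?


Each hex digit → 4 binary bits:
  8 = 1000
  F = 1111
  5 = 0101
  1 = 0001
Concatenate: 1000 1111 0101 0001
= 1000111101010001


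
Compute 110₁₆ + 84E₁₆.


Align and add column by column (LSB to MSB, each column mod 16 with carry):
  0110
+ 084E
  ----
  col 0: 0(0) + E(14) + 0 (carry in) = 14 → E(14), carry out 0
  col 1: 1(1) + 4(4) + 0 (carry in) = 5 → 5(5), carry out 0
  col 2: 1(1) + 8(8) + 0 (carry in) = 9 → 9(9), carry out 0
  col 3: 0(0) + 0(0) + 0 (carry in) = 0 → 0(0), carry out 0
Reading digits MSB→LSB: 095E
Strip leading zeros: 95E
= 0x95E


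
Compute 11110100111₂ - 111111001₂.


Align and subtract column by column (LSB to MSB, borrowing when needed):
  11110100111
- 00111111001
  -----------
  col 0: (1 - 0 borrow-in) - 1 → 1 - 1 = 0, borrow out 0
  col 1: (1 - 0 borrow-in) - 0 → 1 - 0 = 1, borrow out 0
  col 2: (1 - 0 borrow-in) - 0 → 1 - 0 = 1, borrow out 0
  col 3: (0 - 0 borrow-in) - 1 → borrow from next column: (0+2) - 1 = 1, borrow out 1
  col 4: (0 - 1 borrow-in) - 1 → borrow from next column: (-1+2) - 1 = 0, borrow out 1
  col 5: (1 - 1 borrow-in) - 1 → borrow from next column: (0+2) - 1 = 1, borrow out 1
  col 6: (0 - 1 borrow-in) - 1 → borrow from next column: (-1+2) - 1 = 0, borrow out 1
  col 7: (1 - 1 borrow-in) - 1 → borrow from next column: (0+2) - 1 = 1, borrow out 1
  col 8: (1 - 1 borrow-in) - 1 → borrow from next column: (0+2) - 1 = 1, borrow out 1
  col 9: (1 - 1 borrow-in) - 0 → 0 - 0 = 0, borrow out 0
  col 10: (1 - 0 borrow-in) - 0 → 1 - 0 = 1, borrow out 0
Reading bits MSB→LSB: 10110101110
Strip leading zeros: 10110101110
= 10110101110


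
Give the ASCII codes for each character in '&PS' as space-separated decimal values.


String: '&PS'  (3 characters)
Per-character ASCII lookup:
  '&': special character: '&' = 38
  'P': uppercase starts at 65: 'P' = 65 + 15 = 80
  'S': uppercase starts at 65: 'S' = 65 + 18 = 83
= 38 80 83


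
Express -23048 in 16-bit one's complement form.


Original: 0101101000001000
Invert all bits:
  bit 0: 0 → 1
  bit 1: 1 → 0
  bit 2: 0 → 1
  bit 3: 1 → 0
  bit 4: 1 → 0
  bit 5: 0 → 1
  bit 6: 1 → 0
  bit 7: 0 → 1
  bit 8: 0 → 1
  bit 9: 0 → 1
  bit 10: 0 → 1
  bit 11: 0 → 1
  bit 12: 1 → 0
  bit 13: 0 → 1
  bit 14: 0 → 1
  bit 15: 0 → 1
= 1010010111110111


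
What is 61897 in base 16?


Divide by 16 repeatedly:
61897 ÷ 16 = 3868 remainder 9 (9)
3868 ÷ 16 = 241 remainder 12 (C)
241 ÷ 16 = 15 remainder 1 (1)
15 ÷ 16 = 0 remainder 15 (F)
Reading remainders bottom-up:
= 0xF1C9


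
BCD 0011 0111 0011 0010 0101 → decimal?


Each 4-bit group → digit:
  0011 → 3
  0111 → 7
  0011 → 3
  0010 → 2
  0101 → 5
= 37325


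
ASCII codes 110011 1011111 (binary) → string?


Codes (binary): 110011 1011111
Per-code ASCII lookup:
  110011 = 51  (range 48-57: digits, 51 - 48 = 3) → '3'
  1011111 = 95  (special character) → '_'
= '3_'


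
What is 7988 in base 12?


Divide by 12 repeatedly:
7988 ÷ 12 = 665 remainder 8
665 ÷ 12 = 55 remainder 5
55 ÷ 12 = 4 remainder 7
4 ÷ 12 = 0 remainder 4
Reading remainders bottom-up:
= 4758


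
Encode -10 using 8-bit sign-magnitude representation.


Sign bit: 1 (negative)
Magnitude: 10 = 0001010
= 10001010


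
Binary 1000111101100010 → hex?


Group into 4-bit nibbles: 1000111101100010
  1000 = 8
  1111 = F
  0110 = 6
  0010 = 2
= 0x8F62


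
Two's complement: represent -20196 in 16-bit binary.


Original: 0100111011100100
Step 1 - Invert all bits: 1011000100011011
Step 2 - Add 1: 1011000100011011 + 1
= 1011000100011100 (represents -20196)


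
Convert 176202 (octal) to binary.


Each octal digit → 3 binary bits:
  1 = 001
  7 = 111
  6 = 110
  2 = 010
  0 = 000
  2 = 010
Concatenate: 001 111 110 010 000 010
= 001111110010000010


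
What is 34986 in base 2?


Divide by 2 repeatedly:
34986 ÷ 2 = 17493 remainder 0
17493 ÷ 2 = 8746 remainder 1
8746 ÷ 2 = 4373 remainder 0
4373 ÷ 2 = 2186 remainder 1
2186 ÷ 2 = 1093 remainder 0
1093 ÷ 2 = 546 remainder 1
546 ÷ 2 = 273 remainder 0
273 ÷ 2 = 136 remainder 1
136 ÷ 2 = 68 remainder 0
68 ÷ 2 = 34 remainder 0
34 ÷ 2 = 17 remainder 0
17 ÷ 2 = 8 remainder 1
8 ÷ 2 = 4 remainder 0
4 ÷ 2 = 2 remainder 0
2 ÷ 2 = 1 remainder 0
1 ÷ 2 = 0 remainder 1
Reading remainders bottom-up:
= 1000100010101010


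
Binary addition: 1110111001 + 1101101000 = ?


Align and add column by column (LSB to MSB, carry propagating):
  01110111001
+ 01101101000
  -----------
  col 0: 1 + 0 + 0 (carry in) = 1 → bit 1, carry out 0
  col 1: 0 + 0 + 0 (carry in) = 0 → bit 0, carry out 0
  col 2: 0 + 0 + 0 (carry in) = 0 → bit 0, carry out 0
  col 3: 1 + 1 + 0 (carry in) = 2 → bit 0, carry out 1
  col 4: 1 + 0 + 1 (carry in) = 2 → bit 0, carry out 1
  col 5: 1 + 1 + 1 (carry in) = 3 → bit 1, carry out 1
  col 6: 0 + 1 + 1 (carry in) = 2 → bit 0, carry out 1
  col 7: 1 + 0 + 1 (carry in) = 2 → bit 0, carry out 1
  col 8: 1 + 1 + 1 (carry in) = 3 → bit 1, carry out 1
  col 9: 1 + 1 + 1 (carry in) = 3 → bit 1, carry out 1
  col 10: 0 + 0 + 1 (carry in) = 1 → bit 1, carry out 0
Reading bits MSB→LSB: 11100100001
Strip leading zeros: 11100100001
= 11100100001


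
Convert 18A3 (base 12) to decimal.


Positional values (base 12):
  3 × 12^0 = 3 × 1 = 3
  A × 12^1 = 10 × 12 = 120
  8 × 12^2 = 8 × 144 = 1152
  1 × 12^3 = 1 × 1728 = 1728
Sum = 3 + 120 + 1152 + 1728
= 3003


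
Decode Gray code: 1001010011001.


Gray code: 1001010011001
MSB stays the same: 1
Each subsequent bit = prev_binary XOR current_gray:
  B[1] = 1 XOR 0 = 1
  B[2] = 1 XOR 0 = 1
  B[3] = 1 XOR 1 = 0
  B[4] = 0 XOR 0 = 0
  B[5] = 0 XOR 1 = 1
  B[6] = 1 XOR 0 = 1
  B[7] = 1 XOR 0 = 1
  B[8] = 1 XOR 1 = 0
  B[9] = 0 XOR 1 = 1
  B[10] = 1 XOR 0 = 1
  B[11] = 1 XOR 0 = 1
  B[12] = 1 XOR 1 = 0
= 1110011101110 (7406 decimal)


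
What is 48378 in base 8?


Divide by 8 repeatedly:
48378 ÷ 8 = 6047 remainder 2
6047 ÷ 8 = 755 remainder 7
755 ÷ 8 = 94 remainder 3
94 ÷ 8 = 11 remainder 6
11 ÷ 8 = 1 remainder 3
1 ÷ 8 = 0 remainder 1
Reading remainders bottom-up:
= 0o136372


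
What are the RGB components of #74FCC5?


Hex: #74FCC5
R = 74₁₆ = 116
G = FC₁₆ = 252
B = C5₁₆ = 197
= RGB(116, 252, 197)


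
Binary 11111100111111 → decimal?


Positional values:
Bit 0: 1 × 2^0 = 1
Bit 1: 1 × 2^1 = 2
Bit 2: 1 × 2^2 = 4
Bit 3: 1 × 2^3 = 8
Bit 4: 1 × 2^4 = 16
Bit 5: 1 × 2^5 = 32
Bit 8: 1 × 2^8 = 256
Bit 9: 1 × 2^9 = 512
Bit 10: 1 × 2^10 = 1024
Bit 11: 1 × 2^11 = 2048
Bit 12: 1 × 2^12 = 4096
Bit 13: 1 × 2^13 = 8192
Sum = 1 + 2 + 4 + 8 + 16 + 32 + 256 + 512 + 1024 + 2048 + 4096 + 8192
= 16191


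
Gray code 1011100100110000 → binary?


Gray code: 1011100100110000
MSB stays the same: 1
Each subsequent bit = prev_binary XOR current_gray:
  B[1] = 1 XOR 0 = 1
  B[2] = 1 XOR 1 = 0
  B[3] = 0 XOR 1 = 1
  B[4] = 1 XOR 1 = 0
  B[5] = 0 XOR 0 = 0
  B[6] = 0 XOR 0 = 0
  B[7] = 0 XOR 1 = 1
  B[8] = 1 XOR 0 = 1
  B[9] = 1 XOR 0 = 1
  B[10] = 1 XOR 1 = 0
  B[11] = 0 XOR 1 = 1
  B[12] = 1 XOR 0 = 1
  B[13] = 1 XOR 0 = 1
  B[14] = 1 XOR 0 = 1
  B[15] = 1 XOR 0 = 1
= 1101000111011111 (53727 decimal)


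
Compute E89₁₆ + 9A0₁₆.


Align and add column by column (LSB to MSB, each column mod 16 with carry):
  0E89
+ 09A0
  ----
  col 0: 9(9) + 0(0) + 0 (carry in) = 9 → 9(9), carry out 0
  col 1: 8(8) + A(10) + 0 (carry in) = 18 → 2(2), carry out 1
  col 2: E(14) + 9(9) + 1 (carry in) = 24 → 8(8), carry out 1
  col 3: 0(0) + 0(0) + 1 (carry in) = 1 → 1(1), carry out 0
Reading digits MSB→LSB: 1829
Strip leading zeros: 1829
= 0x1829


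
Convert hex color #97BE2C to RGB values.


Hex: #97BE2C
R = 97₁₆ = 151
G = BE₁₆ = 190
B = 2C₁₆ = 44
= RGB(151, 190, 44)


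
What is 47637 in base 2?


Divide by 2 repeatedly:
47637 ÷ 2 = 23818 remainder 1
23818 ÷ 2 = 11909 remainder 0
11909 ÷ 2 = 5954 remainder 1
5954 ÷ 2 = 2977 remainder 0
2977 ÷ 2 = 1488 remainder 1
1488 ÷ 2 = 744 remainder 0
744 ÷ 2 = 372 remainder 0
372 ÷ 2 = 186 remainder 0
186 ÷ 2 = 93 remainder 0
93 ÷ 2 = 46 remainder 1
46 ÷ 2 = 23 remainder 0
23 ÷ 2 = 11 remainder 1
11 ÷ 2 = 5 remainder 1
5 ÷ 2 = 2 remainder 1
2 ÷ 2 = 1 remainder 0
1 ÷ 2 = 0 remainder 1
Reading remainders bottom-up:
= 1011101000010101


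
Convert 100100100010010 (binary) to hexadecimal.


Group into 4-bit nibbles: 0100100100010010
  0100 = 4
  1001 = 9
  0001 = 1
  0010 = 2
= 0x4912


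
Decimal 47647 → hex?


Divide by 16 repeatedly:
47647 ÷ 16 = 2977 remainder 15 (F)
2977 ÷ 16 = 186 remainder 1 (1)
186 ÷ 16 = 11 remainder 10 (A)
11 ÷ 16 = 0 remainder 11 (B)
Reading remainders bottom-up:
= 0xBA1F


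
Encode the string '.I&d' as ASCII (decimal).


String: '.I&d'  (4 characters)
Per-character ASCII lookup:
  '.': special character: '.' = 46
  'I': uppercase starts at 65: 'I' = 65 + 8 = 73
  '&': special character: '&' = 38
  'd': lowercase starts at 97: 'd' = 97 + 3 = 100
= 46 73 38 100


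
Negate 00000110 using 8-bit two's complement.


Original: 00000110
Step 1 - Invert all bits: 11111001
Step 2 - Add 1: 11111001 + 1
= 11111010 (represents -6)


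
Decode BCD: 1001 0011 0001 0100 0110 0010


Each 4-bit group → digit:
  1001 → 9
  0011 → 3
  0001 → 1
  0100 → 4
  0110 → 6
  0010 → 2
= 931462


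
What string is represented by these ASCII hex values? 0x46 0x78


Codes (hex): 0x46 0x78
Per-code ASCII lookup:
  0x46 = 70  (range 65-90: uppercase, 70 - 65 = 5) → 'F'
  0x78 = 120  (range 97-122: lowercase, 120 - 97 = 23) → 'x'
= 'Fx'


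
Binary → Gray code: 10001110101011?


Binary: 10001110101011
Gray code: G = B XOR (B >> 1)
B >> 1 = 01000111010101
10001110101011 XOR 01000111010101:
  1 XOR 0 = 1
  0 XOR 1 = 1
  0 XOR 0 = 0
  0 XOR 0 = 0
  1 XOR 0 = 1
  1 XOR 1 = 0
  1 XOR 1 = 0
  0 XOR 1 = 1
  1 XOR 0 = 1
  0 XOR 1 = 1
  1 XOR 0 = 1
  0 XOR 1 = 1
  1 XOR 0 = 1
  1 XOR 1 = 0
= 11001001111110


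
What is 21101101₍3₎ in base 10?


Positional values (base 3):
  1 × 3^0 = 1 × 1 = 1
  0 × 3^1 = 0 × 3 = 0
  1 × 3^2 = 1 × 9 = 9
  1 × 3^3 = 1 × 27 = 27
  0 × 3^4 = 0 × 81 = 0
  1 × 3^5 = 1 × 243 = 243
  1 × 3^6 = 1 × 729 = 729
  2 × 3^7 = 2 × 2187 = 4374
Sum = 1 + 0 + 9 + 27 + 0 + 243 + 729 + 4374
= 5383


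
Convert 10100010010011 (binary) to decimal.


Positional values:
Bit 0: 1 × 2^0 = 1
Bit 1: 1 × 2^1 = 2
Bit 4: 1 × 2^4 = 16
Bit 7: 1 × 2^7 = 128
Bit 11: 1 × 2^11 = 2048
Bit 13: 1 × 2^13 = 8192
Sum = 1 + 2 + 16 + 128 + 2048 + 8192
= 10387


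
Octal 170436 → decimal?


Positional values:
Position 0: 6 × 8^0 = 6
Position 1: 3 × 8^1 = 24
Position 2: 4 × 8^2 = 256
Position 3: 0 × 8^3 = 0
Position 4: 7 × 8^4 = 28672
Position 5: 1 × 8^5 = 32768
Sum = 6 + 24 + 256 + 0 + 28672 + 32768
= 61726


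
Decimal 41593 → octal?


Divide by 8 repeatedly:
41593 ÷ 8 = 5199 remainder 1
5199 ÷ 8 = 649 remainder 7
649 ÷ 8 = 81 remainder 1
81 ÷ 8 = 10 remainder 1
10 ÷ 8 = 1 remainder 2
1 ÷ 8 = 0 remainder 1
Reading remainders bottom-up:
= 0o121171


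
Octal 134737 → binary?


Each octal digit → 3 binary bits:
  1 = 001
  3 = 011
  4 = 100
  7 = 111
  3 = 011
  7 = 111
Concatenate: 001 011 100 111 011 111
= 001011100111011111


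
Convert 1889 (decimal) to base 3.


Divide by 3 repeatedly:
1889 ÷ 3 = 629 remainder 2
629 ÷ 3 = 209 remainder 2
209 ÷ 3 = 69 remainder 2
69 ÷ 3 = 23 remainder 0
23 ÷ 3 = 7 remainder 2
7 ÷ 3 = 2 remainder 1
2 ÷ 3 = 0 remainder 2
Reading remainders bottom-up:
= 2120222


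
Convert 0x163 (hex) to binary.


Each hex digit → 4 binary bits:
  1 = 0001
  6 = 0110
  3 = 0011
Concatenate: 0001 0110 0011
= 000101100011


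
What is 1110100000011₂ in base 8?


Group into 3-bit groups: 001110100000011
  001 = 1
  110 = 6
  100 = 4
  000 = 0
  011 = 3
= 0o16403


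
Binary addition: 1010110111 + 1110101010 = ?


Align and add column by column (LSB to MSB, carry propagating):
  01010110111
+ 01110101010
  -----------
  col 0: 1 + 0 + 0 (carry in) = 1 → bit 1, carry out 0
  col 1: 1 + 1 + 0 (carry in) = 2 → bit 0, carry out 1
  col 2: 1 + 0 + 1 (carry in) = 2 → bit 0, carry out 1
  col 3: 0 + 1 + 1 (carry in) = 2 → bit 0, carry out 1
  col 4: 1 + 0 + 1 (carry in) = 2 → bit 0, carry out 1
  col 5: 1 + 1 + 1 (carry in) = 3 → bit 1, carry out 1
  col 6: 0 + 0 + 1 (carry in) = 1 → bit 1, carry out 0
  col 7: 1 + 1 + 0 (carry in) = 2 → bit 0, carry out 1
  col 8: 0 + 1 + 1 (carry in) = 2 → bit 0, carry out 1
  col 9: 1 + 1 + 1 (carry in) = 3 → bit 1, carry out 1
  col 10: 0 + 0 + 1 (carry in) = 1 → bit 1, carry out 0
Reading bits MSB→LSB: 11001100001
Strip leading zeros: 11001100001
= 11001100001


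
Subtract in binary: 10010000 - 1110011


Align and subtract column by column (LSB to MSB, borrowing when needed):
  10010000
- 01110011
  --------
  col 0: (0 - 0 borrow-in) - 1 → borrow from next column: (0+2) - 1 = 1, borrow out 1
  col 1: (0 - 1 borrow-in) - 1 → borrow from next column: (-1+2) - 1 = 0, borrow out 1
  col 2: (0 - 1 borrow-in) - 0 → borrow from next column: (-1+2) - 0 = 1, borrow out 1
  col 3: (0 - 1 borrow-in) - 0 → borrow from next column: (-1+2) - 0 = 1, borrow out 1
  col 4: (1 - 1 borrow-in) - 1 → borrow from next column: (0+2) - 1 = 1, borrow out 1
  col 5: (0 - 1 borrow-in) - 1 → borrow from next column: (-1+2) - 1 = 0, borrow out 1
  col 6: (0 - 1 borrow-in) - 1 → borrow from next column: (-1+2) - 1 = 0, borrow out 1
  col 7: (1 - 1 borrow-in) - 0 → 0 - 0 = 0, borrow out 0
Reading bits MSB→LSB: 00011101
Strip leading zeros: 11101
= 11101
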